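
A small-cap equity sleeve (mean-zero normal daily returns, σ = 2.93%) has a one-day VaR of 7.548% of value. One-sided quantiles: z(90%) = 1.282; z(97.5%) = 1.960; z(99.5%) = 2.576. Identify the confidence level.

99.5%

Implied z = VaR/σ = 7.548 / 2.93 = 2.576.
This matches z(99.5%) = 2.576.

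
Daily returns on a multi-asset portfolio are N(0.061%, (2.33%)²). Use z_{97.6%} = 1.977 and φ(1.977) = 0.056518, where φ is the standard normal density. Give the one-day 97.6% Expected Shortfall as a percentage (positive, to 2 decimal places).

Tail multiplier: φ(z)/(1−α) = 0.056518 / 0.024 = 2.355.
ES = −(0.061%) + 2.33% × 2.355 = 5.426%.

5.43%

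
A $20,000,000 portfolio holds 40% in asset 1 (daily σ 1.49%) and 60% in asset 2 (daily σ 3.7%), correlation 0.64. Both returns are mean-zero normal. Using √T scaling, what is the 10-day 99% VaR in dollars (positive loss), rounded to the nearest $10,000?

$3,890,000

σ_p = √(0.4²·1.49² + 0.6²·3.7² + 2·0.64·0.4·0.6·1.49·3.7) = 2.641%.
σ_{10d} = 2.641% × √10 = 8.352%.
z(99%) = 2.326.
VaR = 2.326 × 8.352% = 19.427%; on $20,000,000 that is $3,885,400.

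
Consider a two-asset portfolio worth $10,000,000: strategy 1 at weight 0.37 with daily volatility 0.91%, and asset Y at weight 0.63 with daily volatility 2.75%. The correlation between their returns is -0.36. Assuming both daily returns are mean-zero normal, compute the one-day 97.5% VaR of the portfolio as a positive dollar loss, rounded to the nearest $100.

$321,800

σ_p² = 0.37²·0.91² + 0.63²·2.75² + 2·-0.36·0.37·0.63·0.91·2.75 = 2.6949 (%²).
σ_p = √2.6949 = 1.642%.
At 97.5%, z = 1.960.
VaR = 1.960 × 1.642% = 3.218%; on $10,000,000 that is $321,800.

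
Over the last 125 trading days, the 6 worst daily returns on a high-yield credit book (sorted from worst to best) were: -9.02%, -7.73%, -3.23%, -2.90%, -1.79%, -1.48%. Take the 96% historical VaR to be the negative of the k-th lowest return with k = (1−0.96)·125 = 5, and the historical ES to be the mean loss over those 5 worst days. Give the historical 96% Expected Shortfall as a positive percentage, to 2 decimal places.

4.93%

The 5 worst returns sum to -24.67%.
ES = −(-24.67%) / 5 = 4.934% ≈ 4.93%.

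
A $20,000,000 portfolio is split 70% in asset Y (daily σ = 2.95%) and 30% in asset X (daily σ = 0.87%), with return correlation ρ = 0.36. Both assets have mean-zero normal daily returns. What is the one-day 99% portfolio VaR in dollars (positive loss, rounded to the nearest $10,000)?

$1,010,000

σ_p² = 0.7²·2.95² + 0.3²·0.87² + 2·0.36·0.7·0.3·2.95·0.87 = 4.7204 (%²).
σ_p = √4.7204 = 2.173%.
At 99%, z = 2.326.
VaR = 2.326 × 2.173% = 5.054%; on $20,000,000 that is $1,010,800.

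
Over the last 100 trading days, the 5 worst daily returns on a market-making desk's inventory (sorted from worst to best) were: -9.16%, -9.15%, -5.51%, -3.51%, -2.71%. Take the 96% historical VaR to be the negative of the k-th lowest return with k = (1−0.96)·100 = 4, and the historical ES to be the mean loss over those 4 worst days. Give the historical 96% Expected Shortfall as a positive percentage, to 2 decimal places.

The 4 worst returns sum to -27.33%.
ES = −(-27.33%) / 4 = 6.8325% ≈ 6.83%.

6.83%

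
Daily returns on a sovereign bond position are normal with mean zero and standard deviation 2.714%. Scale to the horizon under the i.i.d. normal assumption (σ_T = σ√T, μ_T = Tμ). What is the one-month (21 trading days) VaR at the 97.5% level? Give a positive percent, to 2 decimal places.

At 97.5%, z = 1.960.
σ_{21d} = 2.714% × √21 = 12.437%.
VaR = 1.960 × 12.437% = 24.377%.

24.38%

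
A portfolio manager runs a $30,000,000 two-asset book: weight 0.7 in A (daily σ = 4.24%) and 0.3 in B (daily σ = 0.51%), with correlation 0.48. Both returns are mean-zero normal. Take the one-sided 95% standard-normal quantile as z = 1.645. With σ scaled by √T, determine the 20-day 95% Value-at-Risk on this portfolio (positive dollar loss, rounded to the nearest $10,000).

$6,720,000

σ_p = √(0.7²·4.24² + 0.3²·0.51² + 2·0.48·0.7·0.3·4.24·0.51) = 3.044%.
σ_{20d} = 3.044% × √20 = 13.613%.
VaR = 1.645 × 13.613% = 22.393%; on $30,000,000 that is $6,717,900.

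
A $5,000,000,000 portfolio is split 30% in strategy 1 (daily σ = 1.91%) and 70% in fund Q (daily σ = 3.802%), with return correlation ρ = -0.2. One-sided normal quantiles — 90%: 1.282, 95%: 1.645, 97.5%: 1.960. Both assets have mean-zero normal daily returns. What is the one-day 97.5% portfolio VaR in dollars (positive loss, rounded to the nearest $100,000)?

σ_p² = 0.3²·1.91² + 0.7²·3.802² + 2·-0.2·0.3·0.7·1.91·3.802 = 6.8014 (%²).
σ_p = √6.8014 = 2.608%.
VaR = 1.960 × 2.608% = 5.112%; on $5,000,000,000 that is $255,600,000.

$255,600,000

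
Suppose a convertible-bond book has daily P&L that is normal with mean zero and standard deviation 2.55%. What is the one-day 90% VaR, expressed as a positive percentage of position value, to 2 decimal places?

At 90% one-sided, z = 1.282.
VaR = z·σ = 1.282 × 2.55% = 3.269%.

3.27%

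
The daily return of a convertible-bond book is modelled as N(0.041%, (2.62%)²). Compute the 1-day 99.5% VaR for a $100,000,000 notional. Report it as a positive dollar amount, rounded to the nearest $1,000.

$6,708,000

At 99.5% one-sided, z = 2.576.
VaR = −μ + z·σ = −(0.041%) + 2.576 × 2.62% = 6.708%.
On $100,000,000: 0.06708 × $100,000,000 = $6,708,000.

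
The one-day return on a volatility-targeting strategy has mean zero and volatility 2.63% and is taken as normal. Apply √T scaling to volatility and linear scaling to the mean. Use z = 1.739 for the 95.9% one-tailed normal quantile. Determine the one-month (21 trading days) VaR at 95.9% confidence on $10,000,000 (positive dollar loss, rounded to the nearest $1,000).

$2,096,000

σ_{21d} = 2.63% × √21 = 12.052%.
VaR = 1.739 × 12.052% = 20.958%.
On $10,000,000: 0.20958 × $10,000,000 = $2,095,800.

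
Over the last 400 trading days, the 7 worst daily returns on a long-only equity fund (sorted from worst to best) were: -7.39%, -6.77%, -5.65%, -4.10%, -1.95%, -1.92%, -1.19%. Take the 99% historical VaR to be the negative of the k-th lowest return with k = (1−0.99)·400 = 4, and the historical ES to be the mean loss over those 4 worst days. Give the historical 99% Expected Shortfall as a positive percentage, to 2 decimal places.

5.98%

The 4 worst returns sum to -23.91%.
ES = −(-23.91%) / 4 = 5.9775% ≈ 5.98%.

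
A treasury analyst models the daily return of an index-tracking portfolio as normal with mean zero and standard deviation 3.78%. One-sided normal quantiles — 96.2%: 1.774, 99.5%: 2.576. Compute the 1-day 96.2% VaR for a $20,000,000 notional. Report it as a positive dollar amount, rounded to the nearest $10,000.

VaR = z·σ = 1.774 × 3.78% = 6.706%.
On $20,000,000: 0.06706 × $20,000,000 = $1,341,200.

$1,340,000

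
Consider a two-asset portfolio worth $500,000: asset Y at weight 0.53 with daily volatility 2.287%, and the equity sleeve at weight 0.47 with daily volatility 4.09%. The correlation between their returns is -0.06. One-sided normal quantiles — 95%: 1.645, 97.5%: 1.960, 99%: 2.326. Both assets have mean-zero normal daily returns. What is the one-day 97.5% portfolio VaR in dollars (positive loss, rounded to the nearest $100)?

$21,700

σ_p² = 0.53²·2.287² + 0.47²·4.09² + 2·-0.06·0.53·0.47·2.287·4.09 = 4.8848 (%²).
σ_p = √4.8848 = 2.210%.
VaR = 1.960 × 2.210% = 4.332%; on $500,000 that is $21,660.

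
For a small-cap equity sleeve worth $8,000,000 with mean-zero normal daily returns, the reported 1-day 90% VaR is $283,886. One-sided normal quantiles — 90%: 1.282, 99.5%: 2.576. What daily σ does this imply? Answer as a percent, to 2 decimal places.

VaR as a fraction: $283,886 / $8,000,000 = 3.549%.
σ = VaR / z = 3.549% / 1.282 = 2.768%.

2.77%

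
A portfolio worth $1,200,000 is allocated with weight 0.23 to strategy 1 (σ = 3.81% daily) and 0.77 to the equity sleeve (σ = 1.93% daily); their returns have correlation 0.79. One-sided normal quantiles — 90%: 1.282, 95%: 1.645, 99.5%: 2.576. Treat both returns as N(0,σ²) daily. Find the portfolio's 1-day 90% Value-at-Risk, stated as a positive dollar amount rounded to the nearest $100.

$34,500

σ_p² = 0.23²·3.81² + 0.77²·1.93² + 2·0.79·0.23·0.77·3.81·1.93 = 5.0340 (%²).
σ_p = √5.0340 = 2.244%.
VaR = 1.282 × 2.244% = 2.877%; on $1,200,000 that is $34,524.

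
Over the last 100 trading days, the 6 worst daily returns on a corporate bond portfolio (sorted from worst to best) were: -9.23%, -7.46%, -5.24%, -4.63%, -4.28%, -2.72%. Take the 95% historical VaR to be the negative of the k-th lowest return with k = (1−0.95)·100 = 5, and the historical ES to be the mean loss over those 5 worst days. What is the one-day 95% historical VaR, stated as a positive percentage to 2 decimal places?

4.28%

k = 5; the 5th lowest return is -4.28%, so VaR = 4.28%.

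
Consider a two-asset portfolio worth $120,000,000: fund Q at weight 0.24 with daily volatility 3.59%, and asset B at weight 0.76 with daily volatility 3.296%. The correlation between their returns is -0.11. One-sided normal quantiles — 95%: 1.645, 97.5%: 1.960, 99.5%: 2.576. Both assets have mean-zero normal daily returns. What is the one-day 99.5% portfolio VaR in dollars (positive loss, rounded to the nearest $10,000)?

σ_p² = 0.24²·3.59² + 0.76²·3.296² + 2·-0.11·0.24·0.76·3.59·3.296 = 6.5424 (%²).
σ_p = √6.5424 = 2.558%.
VaR = 2.576 × 2.558% = 6.589%; on $120,000,000 that is $7,906,800.

$7,910,000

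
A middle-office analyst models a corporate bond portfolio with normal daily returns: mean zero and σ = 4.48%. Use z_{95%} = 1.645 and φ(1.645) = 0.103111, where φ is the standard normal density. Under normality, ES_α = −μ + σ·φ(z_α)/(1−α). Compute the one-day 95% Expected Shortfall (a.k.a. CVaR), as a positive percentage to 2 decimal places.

Tail multiplier: φ(z)/(1−α) = 0.103111 / 0.05 = 2.062.
ES = 4.48% × 2.062 = 9.238%.

9.24%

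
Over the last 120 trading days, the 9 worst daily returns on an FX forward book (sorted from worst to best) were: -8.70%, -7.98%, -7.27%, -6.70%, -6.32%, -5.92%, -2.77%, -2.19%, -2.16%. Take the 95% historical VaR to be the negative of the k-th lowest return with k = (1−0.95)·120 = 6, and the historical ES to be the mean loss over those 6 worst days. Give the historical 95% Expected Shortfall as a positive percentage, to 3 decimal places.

The 6 worst returns sum to -42.89%.
ES = −(-42.89%) / 6 = 7.1483…% ≈ 7.148%.

7.148%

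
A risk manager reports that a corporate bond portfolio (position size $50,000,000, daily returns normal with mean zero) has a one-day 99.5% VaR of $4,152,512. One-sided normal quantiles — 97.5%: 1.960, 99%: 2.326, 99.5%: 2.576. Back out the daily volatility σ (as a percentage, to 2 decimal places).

VaR as a fraction: $4,152,512 / $50,000,000 = 8.305%.
σ = VaR / z = 8.305% / 2.576 = 3.224%.

3.22%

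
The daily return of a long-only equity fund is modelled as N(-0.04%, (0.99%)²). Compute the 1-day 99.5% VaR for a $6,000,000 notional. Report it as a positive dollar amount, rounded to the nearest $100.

At 99.5% one-sided, z = 2.576.
VaR = −μ + z·σ = −(-0.04%) + 2.576 × 0.99% = 2.590%.
On $6,000,000: 0.02590 × $6,000,000 = $155,400.

$155,400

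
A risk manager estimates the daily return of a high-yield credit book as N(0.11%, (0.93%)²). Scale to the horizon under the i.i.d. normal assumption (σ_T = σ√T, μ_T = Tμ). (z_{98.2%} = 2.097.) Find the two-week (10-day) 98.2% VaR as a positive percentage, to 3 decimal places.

σ_{10d} = 0.93% × √10 = 2.941%; μ_{10d} = 10 × 0.11% = 1.100%.
VaR = −(1.100%) + 2.097 × 2.941% = 5.067%.

5.067%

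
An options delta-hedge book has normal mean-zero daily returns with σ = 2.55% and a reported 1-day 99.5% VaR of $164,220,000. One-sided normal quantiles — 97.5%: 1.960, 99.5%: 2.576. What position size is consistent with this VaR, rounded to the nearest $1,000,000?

$2,500,000,000

VaR as a fraction of value: z·σ = 2.576 × 2.55% = 6.5688%.
Position = $164,220,000 / 0.065688 = $2,500,000,000.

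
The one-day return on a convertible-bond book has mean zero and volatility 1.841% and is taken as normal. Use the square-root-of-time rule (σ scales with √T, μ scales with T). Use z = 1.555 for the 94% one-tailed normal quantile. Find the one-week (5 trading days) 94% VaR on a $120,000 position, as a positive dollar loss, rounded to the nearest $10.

σ_{5d} = 1.841% × √5 = 4.117%.
VaR = 1.555 × 4.117% = 6.402%.
On $120,000: 0.06402 × $120,000 = $7,682.

$7,680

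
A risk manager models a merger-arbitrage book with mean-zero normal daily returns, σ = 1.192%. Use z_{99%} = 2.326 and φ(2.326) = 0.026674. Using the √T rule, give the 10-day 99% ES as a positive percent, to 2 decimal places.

σ_{10d} = 1.192% × √10 = 3.769%.
ES multiplier = φ(z)/(1−α) = 0.026674/0.01 = 2.667.
ES = 3.769% × 2.667 = 10.052%.

10.05%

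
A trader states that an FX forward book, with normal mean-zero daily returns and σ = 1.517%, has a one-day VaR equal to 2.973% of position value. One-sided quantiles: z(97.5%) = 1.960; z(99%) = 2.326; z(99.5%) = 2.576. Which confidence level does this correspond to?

Implied z = VaR/σ = 2.973 / 1.517 = 1.960.
This matches z(97.5%) = 1.960.

97.5%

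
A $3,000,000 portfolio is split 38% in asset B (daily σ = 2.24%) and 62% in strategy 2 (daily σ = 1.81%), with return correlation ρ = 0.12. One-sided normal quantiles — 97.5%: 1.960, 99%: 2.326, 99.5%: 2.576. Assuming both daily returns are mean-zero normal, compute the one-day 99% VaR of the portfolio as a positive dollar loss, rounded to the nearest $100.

$103,800

σ_p² = 0.38²·2.24² + 0.62²·1.81² + 2·0.12·0.38·0.62·2.24·1.81 = 2.2131 (%²).
σ_p = √2.2131 = 1.488%.
VaR = 2.326 × 1.488% = 3.461%; on $3,000,000 that is $103,830.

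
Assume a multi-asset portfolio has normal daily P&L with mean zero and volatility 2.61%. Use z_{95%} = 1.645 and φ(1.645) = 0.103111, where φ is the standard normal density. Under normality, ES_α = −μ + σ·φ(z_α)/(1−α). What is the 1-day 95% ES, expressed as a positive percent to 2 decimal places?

Tail multiplier: φ(z)/(1−α) = 0.103111 / 0.05 = 2.062.
ES = 2.61% × 2.062 = 5.382%.

5.38%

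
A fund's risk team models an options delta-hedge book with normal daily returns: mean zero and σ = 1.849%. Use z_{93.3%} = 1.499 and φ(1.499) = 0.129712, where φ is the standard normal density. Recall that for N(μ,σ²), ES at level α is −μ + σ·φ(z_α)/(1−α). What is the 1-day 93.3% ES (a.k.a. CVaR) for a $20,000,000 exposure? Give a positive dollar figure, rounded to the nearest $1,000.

Tail multiplier: φ(z)/(1−α) = 0.129712 / 0.067 = 1.936.
ES = 1.849% × 1.936 = 3.580%.
On $20,000,000: 0.03580 × $20,000,000 = $716,000.

$716,000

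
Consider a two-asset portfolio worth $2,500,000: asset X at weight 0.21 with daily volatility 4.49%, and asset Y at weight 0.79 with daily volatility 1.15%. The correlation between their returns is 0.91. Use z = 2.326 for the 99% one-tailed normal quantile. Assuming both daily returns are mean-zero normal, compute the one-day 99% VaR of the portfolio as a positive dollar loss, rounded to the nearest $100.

$105,200

σ_p² = 0.21²·4.49² + 0.79²·1.15² + 2·0.91·0.21·0.79·4.49·1.15 = 3.2735 (%²).
σ_p = √3.2735 = 1.809%.
VaR = 2.326 × 1.809% = 4.208%; on $2,500,000 that is $105,200.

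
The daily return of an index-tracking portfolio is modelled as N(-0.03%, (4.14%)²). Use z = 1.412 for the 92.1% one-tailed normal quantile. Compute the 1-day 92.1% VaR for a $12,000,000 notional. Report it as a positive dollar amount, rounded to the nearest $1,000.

VaR = −μ + z·σ = −(-0.03%) + 1.412 × 4.14% = 5.876%.
On $12,000,000: 0.05876 × $12,000,000 = $705,120.

$705,000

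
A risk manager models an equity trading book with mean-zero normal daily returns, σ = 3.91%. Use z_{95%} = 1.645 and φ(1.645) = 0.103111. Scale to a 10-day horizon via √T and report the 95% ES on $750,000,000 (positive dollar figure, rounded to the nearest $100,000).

σ_{10d} = 3.91% × √10 = 12.365%.
ES multiplier = φ(z)/(1−α) = 0.103111/0.05 = 2.062.
ES = 12.365% × 2.062 = 25.497%; on $750,000,000: $191,227,500.

$191,200,000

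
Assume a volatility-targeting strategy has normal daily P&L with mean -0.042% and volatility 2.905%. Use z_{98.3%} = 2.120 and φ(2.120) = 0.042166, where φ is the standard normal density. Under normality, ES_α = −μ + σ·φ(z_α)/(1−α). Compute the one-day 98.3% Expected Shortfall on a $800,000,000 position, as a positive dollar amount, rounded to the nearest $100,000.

$58,000,000

Tail multiplier: φ(z)/(1−α) = 0.042166 / 0.017 = 2.480.
ES = −(-0.042%) + 2.905% × 2.480 = 7.246%.
On $800,000,000: 0.07246 × $800,000,000 = $57,968,000.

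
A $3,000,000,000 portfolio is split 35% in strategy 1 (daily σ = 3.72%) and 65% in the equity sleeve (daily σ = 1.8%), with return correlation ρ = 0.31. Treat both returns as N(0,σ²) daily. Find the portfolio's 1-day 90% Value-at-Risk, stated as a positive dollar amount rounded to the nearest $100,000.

σ_p² = 0.35²·3.72² + 0.65²·1.8² + 2·0.31·0.35·0.65·3.72·1.8 = 4.0086 (%²).
σ_p = √4.0086 = 2.002%.
At 90%, z = 1.282.
VaR = 1.282 × 2.002% = 2.567%; on $3,000,000,000 that is $77,010,000.

$77,000,000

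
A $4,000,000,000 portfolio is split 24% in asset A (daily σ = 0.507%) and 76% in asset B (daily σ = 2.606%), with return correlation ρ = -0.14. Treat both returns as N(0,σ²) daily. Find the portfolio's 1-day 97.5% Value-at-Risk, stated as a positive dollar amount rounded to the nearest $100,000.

σ_p² = 0.24²·0.507² + 0.76²·2.606² + 2·-0.14·0.24·0.76·0.507·2.606 = 3.8699 (%²).
σ_p = √3.8699 = 1.967%.
At 97.5%, z = 1.960.
VaR = 1.960 × 1.967% = 3.855%; on $4,000,000,000 that is $154,200,000.

$154,200,000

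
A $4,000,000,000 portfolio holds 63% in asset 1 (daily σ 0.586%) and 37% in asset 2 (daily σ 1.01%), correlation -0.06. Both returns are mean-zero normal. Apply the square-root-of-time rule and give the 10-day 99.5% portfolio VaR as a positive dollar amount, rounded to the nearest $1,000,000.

σ_p = √(0.63²·0.586² + 0.37²·1.01² + 2·-0.06·0.63·0.37·0.586·1.01) = 0.509%.
σ_{10d} = 0.509% × √10 = 1.610%.
z(99.5%) = 2.576.
VaR = 2.576 × 1.610% = 4.147%; on $4,000,000,000 that is $165,880,000.

$166,000,000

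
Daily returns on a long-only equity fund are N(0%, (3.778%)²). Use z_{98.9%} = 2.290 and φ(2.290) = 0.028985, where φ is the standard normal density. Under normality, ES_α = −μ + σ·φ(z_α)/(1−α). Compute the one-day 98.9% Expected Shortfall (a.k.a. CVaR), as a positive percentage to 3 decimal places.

9.955%

Tail multiplier: φ(z)/(1−α) = 0.028985 / 0.011 = 2.635.
ES = 3.778% × 2.635 = 9.955%.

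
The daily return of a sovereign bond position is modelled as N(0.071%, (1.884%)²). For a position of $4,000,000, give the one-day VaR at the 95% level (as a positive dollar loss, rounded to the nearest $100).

At 95% one-sided, z = 1.645.
VaR = −μ + z·σ = −(0.071%) + 1.645 × 1.884% = 3.028%.
On $4,000,000: 0.03028 × $4,000,000 = $121,120.

$121,100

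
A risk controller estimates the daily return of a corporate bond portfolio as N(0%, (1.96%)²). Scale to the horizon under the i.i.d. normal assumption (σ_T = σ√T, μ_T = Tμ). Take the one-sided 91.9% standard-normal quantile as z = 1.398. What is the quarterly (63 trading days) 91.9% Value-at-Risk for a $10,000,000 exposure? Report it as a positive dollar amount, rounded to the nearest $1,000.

$2,175,000

σ_{63d} = 1.96% × √63 = 15.557%.
VaR = 1.398 × 15.557% = 21.749%.
On $10,000,000: 0.21749 × $10,000,000 = $2,174,900.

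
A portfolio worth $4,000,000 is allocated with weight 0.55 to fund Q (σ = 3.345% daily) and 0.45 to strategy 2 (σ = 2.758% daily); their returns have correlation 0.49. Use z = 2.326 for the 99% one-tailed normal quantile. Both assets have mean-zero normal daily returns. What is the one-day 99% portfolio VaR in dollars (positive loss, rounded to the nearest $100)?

$249,000

σ_p² = 0.55²·3.345² + 0.45²·2.758² + 2·0.49·0.55·0.45·3.345·2.758 = 7.1627 (%²).
σ_p = √7.1627 = 2.676%.
VaR = 2.326 × 2.676% = 6.224%; on $4,000,000 that is $248,960.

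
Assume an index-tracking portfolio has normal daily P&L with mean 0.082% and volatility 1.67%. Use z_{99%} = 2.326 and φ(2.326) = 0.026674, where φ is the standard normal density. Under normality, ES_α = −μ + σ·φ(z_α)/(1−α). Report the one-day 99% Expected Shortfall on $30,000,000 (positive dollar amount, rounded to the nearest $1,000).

Tail multiplier: φ(z)/(1−α) = 0.026674 / 0.01 = 2.667.
ES = −(0.082%) + 1.67% × 2.667 = 4.372%.
On $30,000,000: 0.04372 × $30,000,000 = $1,311,600.

$1,312,000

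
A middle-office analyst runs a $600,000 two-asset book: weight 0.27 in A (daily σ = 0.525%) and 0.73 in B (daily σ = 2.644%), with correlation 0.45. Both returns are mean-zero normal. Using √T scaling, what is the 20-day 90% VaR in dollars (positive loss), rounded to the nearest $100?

$68,700

σ_p = √(0.27²·0.525² + 0.73²·2.644² + 2·0.45·0.27·0.73·0.525·2.644) = 1.998%.
σ_{20d} = 1.998% × √20 = 8.935%.
z(90%) = 1.282.
VaR = 1.282 × 8.935% = 11.455%; on $600,000 that is $68,730.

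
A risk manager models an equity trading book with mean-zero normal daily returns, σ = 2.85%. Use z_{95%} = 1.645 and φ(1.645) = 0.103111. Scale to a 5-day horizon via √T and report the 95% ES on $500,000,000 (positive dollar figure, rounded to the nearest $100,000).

$65,700,000

σ_{5d} = 2.85% × √5 = 6.373%.
ES multiplier = φ(z)/(1−α) = 0.103111/0.05 = 2.062.
ES = 6.373% × 2.062 = 13.141%; on $500,000,000: $65,705,000.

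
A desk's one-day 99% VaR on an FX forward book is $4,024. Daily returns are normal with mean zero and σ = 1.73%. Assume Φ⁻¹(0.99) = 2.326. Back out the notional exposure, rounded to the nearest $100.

$100,000

VaR as a fraction of value: z·σ = 2.326 × 1.73% = 4.02398%.
Position = $4,024 / 0.0402398 = $100,000.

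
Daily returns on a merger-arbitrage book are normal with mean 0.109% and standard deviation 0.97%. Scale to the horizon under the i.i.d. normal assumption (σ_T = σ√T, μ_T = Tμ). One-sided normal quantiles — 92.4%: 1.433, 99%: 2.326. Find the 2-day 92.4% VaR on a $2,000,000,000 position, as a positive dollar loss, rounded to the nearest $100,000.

σ_{2d} = 0.97% × √2 = 1.372%; μ_{2d} = 2 × 0.109% = 0.218%.
VaR = −(0.218%) + 1.433 × 1.372% = 1.748%.
On $2,000,000,000: 0.01748 × $2,000,000,000 = $34,960,000.

$35,000,000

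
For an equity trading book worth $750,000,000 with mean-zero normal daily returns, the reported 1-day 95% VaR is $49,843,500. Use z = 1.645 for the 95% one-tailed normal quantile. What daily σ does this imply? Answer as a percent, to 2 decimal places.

VaR as a fraction: $49,843,500 / $750,000,000 = 6.646%.
σ = VaR / z = 6.646% / 1.645 = 4.040%.

4.04%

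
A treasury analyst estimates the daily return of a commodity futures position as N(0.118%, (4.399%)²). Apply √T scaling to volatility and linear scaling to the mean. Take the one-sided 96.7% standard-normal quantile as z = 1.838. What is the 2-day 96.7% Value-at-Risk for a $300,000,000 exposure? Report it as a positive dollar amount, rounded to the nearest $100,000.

σ_{2d} = 4.399% × √2 = 6.221%; μ_{2d} = 2 × 0.118% = 0.236%.
VaR = −(0.236%) + 1.838 × 6.221% = 11.198%.
On $300,000,000: 0.11198 × $300,000,000 = $33,594,000.

$33,600,000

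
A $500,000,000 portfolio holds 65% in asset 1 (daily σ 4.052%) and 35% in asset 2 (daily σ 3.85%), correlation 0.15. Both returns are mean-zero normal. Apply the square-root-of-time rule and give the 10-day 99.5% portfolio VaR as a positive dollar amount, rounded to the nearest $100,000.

σ_p = √(0.65²·4.052² + 0.35²·3.85² + 2·0.15·0.65·0.35·4.052·3.85) = 3.133%.
σ_{10d} = 3.133% × √10 = 9.907%.
z(99.5%) = 2.576.
VaR = 2.576 × 9.907% = 25.520%; on $500,000,000 that is $127,600,000.

$127,600,000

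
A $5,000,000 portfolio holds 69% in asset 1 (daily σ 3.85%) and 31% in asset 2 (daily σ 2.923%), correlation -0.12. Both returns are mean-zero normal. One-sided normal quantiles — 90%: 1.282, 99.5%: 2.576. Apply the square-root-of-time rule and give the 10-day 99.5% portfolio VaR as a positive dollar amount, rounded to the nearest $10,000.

σ_p = √(0.69²·3.85² + 0.31²·2.923² + 2·-0.12·0.69·0.31·3.85·2.923) = 2.702%.
σ_{10d} = 2.702% × √10 = 8.544%.
VaR = 2.576 × 8.544% = 22.009%; on $5,000,000 that is $1,100,450.

$1,100,000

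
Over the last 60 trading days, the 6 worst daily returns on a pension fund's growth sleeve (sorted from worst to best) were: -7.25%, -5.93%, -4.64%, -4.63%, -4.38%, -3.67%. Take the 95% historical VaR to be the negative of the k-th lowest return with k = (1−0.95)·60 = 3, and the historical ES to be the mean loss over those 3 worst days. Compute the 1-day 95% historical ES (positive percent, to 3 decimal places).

5.940%

The 3 worst returns sum to -17.82%.
ES = −(-17.82%) / 3 = 5.94% ≈ 5.940%.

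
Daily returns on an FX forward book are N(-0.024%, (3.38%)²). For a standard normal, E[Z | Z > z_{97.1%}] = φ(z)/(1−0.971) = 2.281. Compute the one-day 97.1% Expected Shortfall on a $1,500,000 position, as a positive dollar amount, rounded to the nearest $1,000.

$116,000

ES = −(-0.024%) + 3.38% × 2.281 = 7.734%.
On $1,500,000: 0.07734 × $1,500,000 = $116,010.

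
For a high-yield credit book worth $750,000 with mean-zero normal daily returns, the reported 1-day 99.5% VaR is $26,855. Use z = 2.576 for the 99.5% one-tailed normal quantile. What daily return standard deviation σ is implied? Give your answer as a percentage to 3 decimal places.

VaR as a fraction: $26,855 / $750,000 = 3.581%.
σ = VaR / z = 3.581% / 2.576 = 1.390%.

1.390%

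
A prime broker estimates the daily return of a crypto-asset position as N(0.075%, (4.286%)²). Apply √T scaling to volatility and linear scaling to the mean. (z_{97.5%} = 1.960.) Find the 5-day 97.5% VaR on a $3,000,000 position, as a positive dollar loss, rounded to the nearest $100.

σ_{5d} = 4.286% × √5 = 9.584%; μ_{5d} = 5 × 0.075% = 0.375%.
VaR = −(0.375%) + 1.960 × 9.584% = 18.410%.
On $3,000,000: 0.18410 × $3,000,000 = $552,300.

$552,300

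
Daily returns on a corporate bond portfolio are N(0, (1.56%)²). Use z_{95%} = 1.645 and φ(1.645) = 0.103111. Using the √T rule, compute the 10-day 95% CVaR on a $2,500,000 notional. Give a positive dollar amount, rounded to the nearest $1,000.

σ_{10d} = 1.56% × √10 = 4.933%.
ES multiplier = φ(z)/(1−α) = 0.103111/0.05 = 2.062.
ES = 4.933% × 2.062 = 10.172%; on $2,500,000: $254,300.

$254,000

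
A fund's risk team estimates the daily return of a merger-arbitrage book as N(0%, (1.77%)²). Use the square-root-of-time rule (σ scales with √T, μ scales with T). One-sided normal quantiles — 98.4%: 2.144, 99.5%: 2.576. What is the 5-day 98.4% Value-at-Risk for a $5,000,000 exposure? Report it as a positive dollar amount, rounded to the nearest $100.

σ_{5d} = 1.77% × √5 = 3.958%.
VaR = 2.144 × 3.958% = 8.486%.
On $5,000,000: 0.08486 × $5,000,000 = $424,300.

$424,300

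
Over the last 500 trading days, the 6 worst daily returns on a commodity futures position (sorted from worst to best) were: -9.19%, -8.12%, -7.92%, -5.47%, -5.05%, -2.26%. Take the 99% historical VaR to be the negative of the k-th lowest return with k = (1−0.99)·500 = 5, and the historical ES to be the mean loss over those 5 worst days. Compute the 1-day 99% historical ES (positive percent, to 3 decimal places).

The 5 worst returns sum to -35.75%.
ES = −(-35.75%) / 5 = 7.15% ≈ 7.150%.

7.150%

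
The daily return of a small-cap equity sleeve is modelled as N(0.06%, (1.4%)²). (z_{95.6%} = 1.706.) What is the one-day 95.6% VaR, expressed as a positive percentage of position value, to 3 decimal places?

2.328%

VaR = −μ + z·σ = −(0.06%) + 1.706 × 1.4% = 2.328%.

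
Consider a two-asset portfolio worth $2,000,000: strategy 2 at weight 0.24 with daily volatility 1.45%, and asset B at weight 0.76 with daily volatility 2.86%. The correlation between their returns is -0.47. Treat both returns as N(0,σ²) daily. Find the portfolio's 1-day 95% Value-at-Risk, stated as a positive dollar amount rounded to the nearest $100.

$66,900

σ_p² = 0.24²·1.45² + 0.76²·2.86² + 2·-0.47·0.24·0.76·1.45·2.86 = 4.1346 (%²).
σ_p = √4.1346 = 2.033%.
At 95%, z = 1.645.
VaR = 1.645 × 2.033% = 3.344%; on $2,000,000 that is $66,880.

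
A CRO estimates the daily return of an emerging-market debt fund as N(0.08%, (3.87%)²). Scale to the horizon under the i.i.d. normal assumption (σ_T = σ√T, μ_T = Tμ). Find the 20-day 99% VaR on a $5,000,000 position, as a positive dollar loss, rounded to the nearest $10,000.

At 99%, z = 2.326.
σ_{20d} = 3.87% × √20 = 17.307%; μ_{20d} = 20 × 0.08% = 1.600%.
VaR = −(1.600%) + 2.326 × 17.307% = 38.656%.
On $5,000,000: 0.38656 × $5,000,000 = $1,932,800.

$1,930,000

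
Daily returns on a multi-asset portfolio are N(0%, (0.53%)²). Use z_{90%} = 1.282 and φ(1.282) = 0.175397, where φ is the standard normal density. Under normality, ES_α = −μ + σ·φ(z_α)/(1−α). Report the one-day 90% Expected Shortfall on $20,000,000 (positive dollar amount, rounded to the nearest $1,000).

$186,000

Tail multiplier: φ(z)/(1−α) = 0.175397 / 0.1 = 1.754.
ES = 0.53% × 1.754 = 0.930%.
On $20,000,000: 0.00930 × $20,000,000 = $186,000.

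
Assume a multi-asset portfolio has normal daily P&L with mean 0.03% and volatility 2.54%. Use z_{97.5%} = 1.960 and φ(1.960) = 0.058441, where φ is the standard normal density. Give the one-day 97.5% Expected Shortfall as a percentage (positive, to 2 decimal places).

5.91%

Tail multiplier: φ(z)/(1−α) = 0.058441 / 0.025 = 2.338.
ES = −(0.03%) + 2.54% × 2.338 = 5.909%.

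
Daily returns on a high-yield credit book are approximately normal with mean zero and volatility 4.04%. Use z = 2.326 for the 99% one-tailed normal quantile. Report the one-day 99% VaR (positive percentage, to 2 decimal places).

9.40%

VaR = z·σ = 2.326 × 4.04% = 9.397%.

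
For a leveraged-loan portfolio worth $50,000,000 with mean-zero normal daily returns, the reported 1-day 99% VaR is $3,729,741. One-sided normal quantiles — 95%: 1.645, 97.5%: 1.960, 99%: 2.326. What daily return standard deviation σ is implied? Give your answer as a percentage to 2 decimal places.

3.21%

VaR as a fraction: $3,729,741 / $50,000,000 = 7.459%.
σ = VaR / z = 7.459% / 2.326 = 3.207%.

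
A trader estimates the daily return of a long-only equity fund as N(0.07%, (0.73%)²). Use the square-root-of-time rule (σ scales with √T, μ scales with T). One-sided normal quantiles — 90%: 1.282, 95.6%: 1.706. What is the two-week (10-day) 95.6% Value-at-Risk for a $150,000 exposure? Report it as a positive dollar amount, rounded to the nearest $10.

$4,860

σ_{10d} = 0.73% × √10 = 2.308%; μ_{10d} = 10 × 0.07% = 0.700%.
VaR = −(0.700%) + 1.706 × 2.308% = 3.237%.
On $150,000: 0.03237 × $150,000 = $4,856.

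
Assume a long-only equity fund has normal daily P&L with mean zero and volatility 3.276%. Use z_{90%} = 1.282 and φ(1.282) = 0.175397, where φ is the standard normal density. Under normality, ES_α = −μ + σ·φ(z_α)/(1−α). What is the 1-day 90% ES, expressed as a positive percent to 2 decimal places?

Tail multiplier: φ(z)/(1−α) = 0.175397 / 0.1 = 1.754.
ES = 3.276% × 1.754 = 5.746%.

5.75%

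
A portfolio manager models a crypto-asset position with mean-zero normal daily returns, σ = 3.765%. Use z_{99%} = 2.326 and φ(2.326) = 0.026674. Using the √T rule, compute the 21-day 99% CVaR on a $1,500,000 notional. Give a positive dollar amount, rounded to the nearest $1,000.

$690,000

σ_{21d} = 3.765% × √21 = 17.253%.
ES multiplier = φ(z)/(1−α) = 0.026674/0.01 = 2.667.
ES = 17.253% × 2.667 = 46.014%; on $1,500,000: $690,210.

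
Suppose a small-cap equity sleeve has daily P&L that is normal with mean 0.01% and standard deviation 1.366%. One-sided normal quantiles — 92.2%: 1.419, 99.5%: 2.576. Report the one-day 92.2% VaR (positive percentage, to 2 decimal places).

VaR = −μ + z·σ = −(0.01%) + 1.419 × 1.366% = 1.928%.

1.93%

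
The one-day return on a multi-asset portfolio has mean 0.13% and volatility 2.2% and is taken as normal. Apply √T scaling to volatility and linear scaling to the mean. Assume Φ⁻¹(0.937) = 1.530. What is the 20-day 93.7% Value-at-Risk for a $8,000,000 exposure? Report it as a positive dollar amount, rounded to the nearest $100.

$996,300

σ_{20d} = 2.2% × √20 = 9.839%; μ_{20d} = 20 × 0.13% = 2.600%.
VaR = −(2.600%) + 1.530 × 9.839% = 12.454%.
On $8,000,000: 0.12454 × $8,000,000 = $996,320.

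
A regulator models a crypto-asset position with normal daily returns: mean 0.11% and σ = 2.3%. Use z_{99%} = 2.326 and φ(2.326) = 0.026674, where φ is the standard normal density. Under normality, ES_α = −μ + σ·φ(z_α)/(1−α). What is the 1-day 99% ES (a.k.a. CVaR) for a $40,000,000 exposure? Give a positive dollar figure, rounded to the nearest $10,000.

$2,410,000

Tail multiplier: φ(z)/(1−α) = 0.026674 / 0.01 = 2.667.
ES = −(0.11%) + 2.3% × 2.667 = 6.024%.
On $40,000,000: 0.06024 × $40,000,000 = $2,409,600.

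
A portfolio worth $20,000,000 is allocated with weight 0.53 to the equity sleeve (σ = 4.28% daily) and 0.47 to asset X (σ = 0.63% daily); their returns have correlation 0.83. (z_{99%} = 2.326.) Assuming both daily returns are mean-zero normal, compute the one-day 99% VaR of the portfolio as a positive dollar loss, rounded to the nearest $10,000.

σ_p² = 0.53²·4.28² + 0.47²·0.63² + 2·0.83·0.53·0.47·4.28·0.63 = 6.3483 (%²).
σ_p = √6.3483 = 2.520%.
VaR = 2.326 × 2.520% = 5.862%; on $20,000,000 that is $1,172,400.

$1,170,000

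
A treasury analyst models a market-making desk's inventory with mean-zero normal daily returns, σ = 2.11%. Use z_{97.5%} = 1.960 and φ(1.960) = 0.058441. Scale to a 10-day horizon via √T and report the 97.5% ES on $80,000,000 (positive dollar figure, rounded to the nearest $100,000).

$12,500,000

σ_{10d} = 2.11% × √10 = 6.672%.
ES multiplier = φ(z)/(1−α) = 0.058441/0.025 = 2.338.
ES = 6.672% × 2.338 = 15.599%; on $80,000,000: $12,479,200.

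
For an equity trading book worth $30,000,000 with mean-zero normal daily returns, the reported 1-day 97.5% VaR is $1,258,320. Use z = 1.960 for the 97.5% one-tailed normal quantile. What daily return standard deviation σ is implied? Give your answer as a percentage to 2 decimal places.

VaR as a fraction: $1,258,320 / $30,000,000 = 4.194%.
σ = VaR / z = 4.194% / 1.960 = 2.140%.

2.14%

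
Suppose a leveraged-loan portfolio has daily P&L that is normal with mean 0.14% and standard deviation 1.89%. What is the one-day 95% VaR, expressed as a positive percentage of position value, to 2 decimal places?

2.97%

At 95% one-sided, z = 1.645.
VaR = −μ + z·σ = −(0.14%) + 1.645 × 1.89% = 2.969%.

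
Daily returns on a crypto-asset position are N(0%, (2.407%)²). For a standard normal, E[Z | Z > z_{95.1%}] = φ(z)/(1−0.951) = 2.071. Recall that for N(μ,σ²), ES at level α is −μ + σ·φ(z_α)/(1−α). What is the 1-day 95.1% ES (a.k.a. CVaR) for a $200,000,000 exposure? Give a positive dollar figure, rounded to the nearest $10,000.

ES = 2.407% × 2.071 = 4.985%.
On $200,000,000: 0.04985 × $200,000,000 = $9,970,000.

$9,970,000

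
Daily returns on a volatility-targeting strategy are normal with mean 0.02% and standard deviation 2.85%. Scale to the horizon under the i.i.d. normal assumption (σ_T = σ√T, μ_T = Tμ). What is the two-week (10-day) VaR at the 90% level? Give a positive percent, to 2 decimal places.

11.35%

At 90%, z = 1.282.
σ_{10d} = 2.85% × √10 = 9.012%; μ_{10d} = 10 × 0.02% = 0.200%.
VaR = −(0.200%) + 1.282 × 9.012% = 11.353%.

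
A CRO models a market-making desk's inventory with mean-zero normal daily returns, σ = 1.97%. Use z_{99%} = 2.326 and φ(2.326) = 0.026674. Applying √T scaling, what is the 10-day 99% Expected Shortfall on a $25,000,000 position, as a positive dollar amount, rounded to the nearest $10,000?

$4,150,000

σ_{10d} = 1.97% × √10 = 6.230%.
ES multiplier = φ(z)/(1−α) = 0.026674/0.01 = 2.667.
ES = 6.230% × 2.667 = 16.615%; on $25,000,000: $4,153,750.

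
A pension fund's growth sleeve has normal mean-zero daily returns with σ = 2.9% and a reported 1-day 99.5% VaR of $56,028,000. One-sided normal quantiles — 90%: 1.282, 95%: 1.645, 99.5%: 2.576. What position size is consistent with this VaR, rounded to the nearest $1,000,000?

$750,000,000

VaR as a fraction of value: z·σ = 2.576 × 2.9% = 7.4704%.
Position = $56,028,000 / 0.074704 = $750,000,000.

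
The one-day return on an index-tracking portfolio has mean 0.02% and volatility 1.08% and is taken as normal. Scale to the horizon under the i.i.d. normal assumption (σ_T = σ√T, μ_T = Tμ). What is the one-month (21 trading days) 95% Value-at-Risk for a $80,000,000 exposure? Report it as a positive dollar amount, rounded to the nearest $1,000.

At 95%, z = 1.645.
σ_{21d} = 1.08% × √21 = 4.949%; μ_{21d} = 21 × 0.02% = 0.420%.
VaR = −(0.420%) + 1.645 × 4.949% = 7.721%.
On $80,000,000: 0.07721 × $80,000,000 = $6,176,800.

$6,177,000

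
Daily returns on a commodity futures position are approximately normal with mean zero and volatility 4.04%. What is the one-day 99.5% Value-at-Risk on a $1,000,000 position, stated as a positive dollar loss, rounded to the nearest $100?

$104,100

At 99.5% one-sided, z = 2.576.
VaR = z·σ = 2.576 × 4.04% = 10.407%.
On $1,000,000: 0.10407 × $1,000,000 = $104,070.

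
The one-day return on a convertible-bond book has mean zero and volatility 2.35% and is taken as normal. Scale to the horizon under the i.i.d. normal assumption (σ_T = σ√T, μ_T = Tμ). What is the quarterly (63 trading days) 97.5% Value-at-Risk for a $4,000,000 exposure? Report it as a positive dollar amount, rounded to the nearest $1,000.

At 97.5%, z = 1.960.
σ_{63d} = 2.35% × √63 = 18.653%.
VaR = 1.960 × 18.653% = 36.560%.
On $4,000,000: 0.36560 × $4,000,000 = $1,462,400.

$1,462,000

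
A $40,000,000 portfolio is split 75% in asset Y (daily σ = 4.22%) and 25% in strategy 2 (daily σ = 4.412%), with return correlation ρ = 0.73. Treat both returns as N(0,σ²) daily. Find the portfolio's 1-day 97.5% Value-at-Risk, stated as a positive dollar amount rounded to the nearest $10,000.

$3,170,000

σ_p² = 0.75²·4.22² + 0.25²·4.412² + 2·0.73·0.75·0.25·4.22·4.412 = 16.3307 (%²).
σ_p = √16.3307 = 4.041%.
At 97.5%, z = 1.960.
VaR = 1.960 × 4.041% = 7.920%; on $40,000,000 that is $3,168,000.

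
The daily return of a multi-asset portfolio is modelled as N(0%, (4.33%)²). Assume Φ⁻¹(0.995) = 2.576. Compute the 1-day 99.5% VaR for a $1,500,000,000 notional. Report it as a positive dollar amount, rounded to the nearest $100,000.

VaR = z·σ = 2.576 × 4.33% = 11.154%.
On $1,500,000,000: 0.11154 × $1,500,000,000 = $167,310,000.

$167,300,000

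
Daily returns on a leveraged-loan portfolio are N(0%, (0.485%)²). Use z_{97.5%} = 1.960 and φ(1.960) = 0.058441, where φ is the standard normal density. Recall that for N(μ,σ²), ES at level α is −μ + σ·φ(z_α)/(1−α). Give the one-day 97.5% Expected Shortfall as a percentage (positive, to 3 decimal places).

Tail multiplier: φ(z)/(1−α) = 0.058441 / 0.025 = 2.338.
ES = 0.485% × 2.338 = 1.134%.

1.134%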